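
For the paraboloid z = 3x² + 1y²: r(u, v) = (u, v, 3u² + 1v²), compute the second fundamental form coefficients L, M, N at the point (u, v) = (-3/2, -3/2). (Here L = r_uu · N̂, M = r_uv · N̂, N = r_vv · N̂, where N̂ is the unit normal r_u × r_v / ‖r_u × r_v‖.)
L = 6*sqrt(91)/91;  M = 0;  N = 2*sqrt(91)/91

Compute the unit normal N̂(u, v) = (-6*u/sqrt(36*u^2 + 4*v^2 + 1), -2*v/sqrt(36*u^2 + 4*v^2 + 1), 1/sqrt(36*u^2 + 4*v^2 + 1)), and the second partials r_uu, r_uv, r_vv. Take dot products:
  L(u, v) = r_uu · N̂ = 6/sqrt(36*u^2 + 4*v^2 + 1),
  M(u, v) = r_uv · N̂ = 0,
  N(u, v) = r_vv · N̂ = 2/sqrt(36*u^2 + 4*v^2 + 1).
Evaluating at (u, v) = (-3/2, -3/2):
  L = 6*sqrt(91)/91, M = 0, N = 2*sqrt(91)/91.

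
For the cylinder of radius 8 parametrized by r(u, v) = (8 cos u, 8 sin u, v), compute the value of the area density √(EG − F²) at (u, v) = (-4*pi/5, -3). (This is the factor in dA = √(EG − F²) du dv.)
√(EG − F²)|_{(-4*pi/5, -3)} = 8

E = 64, F = 0, G = 1, so EG − F² = 64. Taking the positive square root: √(EG − F²) = 8. At (u, v) = (-4*pi/5, -3): 8.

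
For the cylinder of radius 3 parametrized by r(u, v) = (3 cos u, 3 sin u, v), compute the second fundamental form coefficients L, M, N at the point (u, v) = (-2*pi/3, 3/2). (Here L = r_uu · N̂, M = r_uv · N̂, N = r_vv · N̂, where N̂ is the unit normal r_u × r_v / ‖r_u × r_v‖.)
L = -3;  M = 0;  N = 0

Compute the unit normal N̂(u, v) = (cos(u), sin(u), 0), and the second partials r_uu, r_uv, r_vv. Take dot products:
  L(u, v) = r_uu · N̂ = -3,
  M(u, v) = r_uv · N̂ = 0,
  N(u, v) = r_vv · N̂ = 0.
Evaluating at (u, v) = (-2*pi/3, 3/2):
  L = -3, M = 0, N = 0.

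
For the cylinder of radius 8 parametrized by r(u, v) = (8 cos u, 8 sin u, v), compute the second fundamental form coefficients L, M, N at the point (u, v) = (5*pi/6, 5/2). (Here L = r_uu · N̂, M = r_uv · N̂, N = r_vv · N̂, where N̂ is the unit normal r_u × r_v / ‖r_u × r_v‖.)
L = -8;  M = 0;  N = 0

Compute the unit normal N̂(u, v) = (cos(u), sin(u), 0), and the second partials r_uu, r_uv, r_vv. Take dot products:
  L(u, v) = r_uu · N̂ = -8,
  M(u, v) = r_uv · N̂ = 0,
  N(u, v) = r_vv · N̂ = 0.
Evaluating at (u, v) = (5*pi/6, 5/2):
  L = -8, M = 0, N = 0.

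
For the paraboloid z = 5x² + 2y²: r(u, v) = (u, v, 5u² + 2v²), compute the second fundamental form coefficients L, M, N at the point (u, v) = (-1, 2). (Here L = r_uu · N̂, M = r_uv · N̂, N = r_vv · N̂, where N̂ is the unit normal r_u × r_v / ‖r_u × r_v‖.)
L = 2*sqrt(165)/33;  M = 0;  N = 4*sqrt(165)/165

Compute the unit normal N̂(u, v) = (-10*u/sqrt(100*u^2 + 16*v^2 + 1), -4*v/sqrt(100*u^2 + 16*v^2 + 1), 1/sqrt(100*u^2 + 16*v^2 + 1)), and the second partials r_uu, r_uv, r_vv. Take dot products:
  L(u, v) = r_uu · N̂ = 10/sqrt(100*u^2 + 16*v^2 + 1),
  M(u, v) = r_uv · N̂ = 0,
  N(u, v) = r_vv · N̂ = 4/sqrt(100*u^2 + 16*v^2 + 1).
Evaluating at (u, v) = (-1, 2):
  L = 2*sqrt(165)/33, M = 0, N = 4*sqrt(165)/165.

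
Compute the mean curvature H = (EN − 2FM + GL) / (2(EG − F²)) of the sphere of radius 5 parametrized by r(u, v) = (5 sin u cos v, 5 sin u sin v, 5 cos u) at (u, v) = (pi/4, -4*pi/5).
H = -1/5

With E = 25, F = 0, G = 25*sin(u)^2, L = -5*sin(u)/Abs(sin(u)), M = 0, N = -5*sin(u)^3/Abs(sin(u)), assemble
  H = (EN − 2FM + GL) / (2(EG − F²)) = -sin(u)/(5*Abs(sin(u))).
At (u, v) = (pi/4, -4*pi/5): H = -1/5.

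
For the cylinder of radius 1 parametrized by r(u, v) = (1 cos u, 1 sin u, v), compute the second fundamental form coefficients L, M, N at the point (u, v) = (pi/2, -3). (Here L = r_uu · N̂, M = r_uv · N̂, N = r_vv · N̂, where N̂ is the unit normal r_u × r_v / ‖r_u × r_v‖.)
L = -1;  M = 0;  N = 0

Compute the unit normal N̂(u, v) = (cos(u), sin(u), 0), and the second partials r_uu, r_uv, r_vv. Take dot products:
  L(u, v) = r_uu · N̂ = -1,
  M(u, v) = r_uv · N̂ = 0,
  N(u, v) = r_vv · N̂ = 0.
Evaluating at (u, v) = (pi/2, -3):
  L = -1, M = 0, N = 0.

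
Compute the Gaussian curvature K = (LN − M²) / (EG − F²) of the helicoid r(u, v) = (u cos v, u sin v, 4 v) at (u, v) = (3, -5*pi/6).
K = -16/625

Coefficients of the first fundamental form: E = 1, F = 0, G = u^2 + 16.
Coefficients of the second fundamental form: L = 0, M = -4/sqrt(u^2 + 16), N = 0.
Assemble K = (LN − M²)/(EG − F²) = -16/(u^2 + 16)^2. At (u, v) = (3, -5*pi/6): K = -16/625.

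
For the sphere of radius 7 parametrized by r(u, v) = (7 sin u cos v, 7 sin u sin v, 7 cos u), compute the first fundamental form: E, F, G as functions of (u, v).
E = 49;  F = 0;  G = 49*sin(u)^2

Compute partials: r_u = (7*cos(u)*cos(v), 7*sin(v)*cos(u), -7*sin(u)), r_v = (-7*sin(u)*sin(v), 7*sin(u)*cos(v), 0). Then
  E = r_u · r_u = 49,
  F = r_u · r_v = 0,
  G = r_v · r_v = 49*sin(u)^2.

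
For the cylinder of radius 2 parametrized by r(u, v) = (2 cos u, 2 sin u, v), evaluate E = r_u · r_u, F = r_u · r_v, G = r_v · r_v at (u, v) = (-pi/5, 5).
E = 4;  F = 0;  G = 1

Partials: r_u = (-2*sin(u), 2*cos(u), 0), r_v = (0, 0, 1). As functions of (u, v):
  E = r_u · r_u = 4,
  F = r_u · r_v = 0,
  G = r_v · r_v = 1.
Evaluating at (u, v) = (-pi/5, 5): E = 4, F = 0, G = 1.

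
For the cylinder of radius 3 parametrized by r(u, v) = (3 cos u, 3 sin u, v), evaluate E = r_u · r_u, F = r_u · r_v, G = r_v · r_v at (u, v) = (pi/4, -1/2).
E = 9;  F = 0;  G = 1

Partials: r_u = (-3*sin(u), 3*cos(u), 0), r_v = (0, 0, 1). As functions of (u, v):
  E = r_u · r_u = 9,
  F = r_u · r_v = 0,
  G = r_v · r_v = 1.
Evaluating at (u, v) = (pi/4, -1/2): E = 9, F = 0, G = 1.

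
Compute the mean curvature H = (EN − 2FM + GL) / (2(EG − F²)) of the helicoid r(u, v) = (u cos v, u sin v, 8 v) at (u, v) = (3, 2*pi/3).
H = 0

With E = 1, F = 0, G = u^2 + 64, L = 0, M = -8/sqrt(u^2 + 64), N = 0, assemble
  H = (EN − 2FM + GL) / (2(EG − F²)) = 0.
At (u, v) = (3, 2*pi/3): H = 0.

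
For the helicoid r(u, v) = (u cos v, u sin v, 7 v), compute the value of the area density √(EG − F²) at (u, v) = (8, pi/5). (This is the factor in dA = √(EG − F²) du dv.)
√(EG − F²)|_{(8, pi/5)} = sqrt(113)

E = 1, F = 0, G = u^2 + 49, so EG − F² = u^2 + 49. Taking the positive square root: √(EG − F²) = sqrt(u^2 + 49). At (u, v) = (8, pi/5): sqrt(113).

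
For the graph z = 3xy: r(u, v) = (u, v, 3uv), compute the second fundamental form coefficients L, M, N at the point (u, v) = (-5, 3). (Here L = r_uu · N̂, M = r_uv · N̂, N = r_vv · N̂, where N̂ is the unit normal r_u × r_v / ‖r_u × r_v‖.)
L = 0;  M = 3*sqrt(307)/307;  N = 0

Compute the unit normal N̂(u, v) = (-3*v/sqrt(9*u^2 + 9*v^2 + 1), -3*u/sqrt(9*u^2 + 9*v^2 + 1), 1/sqrt(9*u^2 + 9*v^2 + 1)), and the second partials r_uu, r_uv, r_vv. Take dot products:
  L(u, v) = r_uu · N̂ = 0,
  M(u, v) = r_uv · N̂ = 3/sqrt(9*u^2 + 9*v^2 + 1),
  N(u, v) = r_vv · N̂ = 0.
Evaluating at (u, v) = (-5, 3):
  L = 0, M = 3*sqrt(307)/307, N = 0.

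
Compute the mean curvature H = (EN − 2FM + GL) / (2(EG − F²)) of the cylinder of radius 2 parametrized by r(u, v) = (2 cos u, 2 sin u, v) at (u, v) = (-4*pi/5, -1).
H = -1/4

With E = 4, F = 0, G = 1, L = -2, M = 0, N = 0, assemble
  H = (EN − 2FM + GL) / (2(EG − F²)) = -1/4.
At (u, v) = (-4*pi/5, -1): H = -1/4.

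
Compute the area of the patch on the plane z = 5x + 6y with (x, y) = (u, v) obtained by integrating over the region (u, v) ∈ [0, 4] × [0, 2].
Area = 8*sqrt(62)

Area = ∫∫ √(EG − F²) du dv with √(EG − F²) = sqrt(62). Integrating over [0, 4] × [0, 2] gives 8*sqrt(62).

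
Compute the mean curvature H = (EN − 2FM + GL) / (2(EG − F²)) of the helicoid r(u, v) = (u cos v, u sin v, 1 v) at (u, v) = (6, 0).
H = 0

With E = 1, F = 0, G = u^2 + 1, L = 0, M = -1/sqrt(u^2 + 1), N = 0, assemble
  H = (EN − 2FM + GL) / (2(EG − F²)) = 0.
At (u, v) = (6, 0): H = 0.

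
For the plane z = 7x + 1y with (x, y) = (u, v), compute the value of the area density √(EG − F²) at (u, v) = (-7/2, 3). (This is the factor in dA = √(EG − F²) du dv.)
√(EG − F²)|_{(-7/2, 3)} = sqrt(51)

E = 50, F = 7, G = 2, so EG − F² = 51. Taking the positive square root: √(EG − F²) = sqrt(51). At (u, v) = (-7/2, 3): sqrt(51).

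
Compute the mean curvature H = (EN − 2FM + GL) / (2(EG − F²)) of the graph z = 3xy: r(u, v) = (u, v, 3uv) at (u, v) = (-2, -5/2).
H = -1080*sqrt(373)/139129

With E = 9*v^2 + 1, F = 9*u*v, G = 9*u^2 + 1, L = 0, M = 3/sqrt(9*u^2 + 9*v^2 + 1), N = 0, assemble
  H = (EN − 2FM + GL) / (2(EG − F²)) = -27*u*v/(9*u^2 + 9*v^2 + 1)^(3/2).
At (u, v) = (-2, -5/2): H = -1080*sqrt(373)/139129.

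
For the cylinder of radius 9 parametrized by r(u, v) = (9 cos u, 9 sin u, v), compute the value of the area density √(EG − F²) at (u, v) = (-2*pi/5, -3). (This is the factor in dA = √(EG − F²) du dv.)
√(EG − F²)|_{(-2*pi/5, -3)} = 9

E = 81, F = 0, G = 1, so EG − F² = 81. Taking the positive square root: √(EG − F²) = 9. At (u, v) = (-2*pi/5, -3): 9.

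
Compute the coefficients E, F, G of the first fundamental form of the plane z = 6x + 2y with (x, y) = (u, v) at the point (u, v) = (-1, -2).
E = 37;  F = 12;  G = 5

Partials: r_u = (1, 0, 6), r_v = (0, 1, 2). As functions of (u, v):
  E = r_u · r_u = 37,
  F = r_u · r_v = 12,
  G = r_v · r_v = 5.
Evaluating at (u, v) = (-1, -2): E = 37, F = 12, G = 5.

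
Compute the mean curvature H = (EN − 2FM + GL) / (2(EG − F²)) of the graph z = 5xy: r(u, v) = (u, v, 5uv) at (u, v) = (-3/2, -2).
H = -3000*sqrt(629)/395641

With E = 25*v^2 + 1, F = 25*u*v, G = 25*u^2 + 1, L = 0, M = 5/sqrt(25*u^2 + 25*v^2 + 1), N = 0, assemble
  H = (EN − 2FM + GL) / (2(EG − F²)) = -125*u*v/(25*u^2 + 25*v^2 + 1)^(3/2).
At (u, v) = (-3/2, -2): H = -3000*sqrt(629)/395641.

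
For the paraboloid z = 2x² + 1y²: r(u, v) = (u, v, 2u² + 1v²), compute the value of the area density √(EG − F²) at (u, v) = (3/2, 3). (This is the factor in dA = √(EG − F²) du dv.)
√(EG − F²)|_{(3/2, 3)} = sqrt(73)

E = 16*u^2 + 1, F = 8*u*v, G = 4*v^2 + 1, so EG − F² = 16*u^2 + 4*v^2 + 1. Taking the positive square root: √(EG − F²) = sqrt(16*u^2 + 4*v^2 + 1). At (u, v) = (3/2, 3): sqrt(73).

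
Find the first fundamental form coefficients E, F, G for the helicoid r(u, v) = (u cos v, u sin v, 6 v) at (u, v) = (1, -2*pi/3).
E = 1;  F = 0;  G = 37

Partials: r_u = (cos(v), sin(v), 0), r_v = (-u*sin(v), u*cos(v), 6). As functions of (u, v):
  E = r_u · r_u = 1,
  F = r_u · r_v = 0,
  G = r_v · r_v = u^2 + 36.
Evaluating at (u, v) = (1, -2*pi/3): E = 1, F = 0, G = 37.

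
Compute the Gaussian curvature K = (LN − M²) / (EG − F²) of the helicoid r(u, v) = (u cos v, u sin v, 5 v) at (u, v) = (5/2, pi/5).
K = -16/625

Coefficients of the first fundamental form: E = 1, F = 0, G = u^2 + 25.
Coefficients of the second fundamental form: L = 0, M = -5/sqrt(u^2 + 25), N = 0.
Assemble K = (LN − M²)/(EG − F²) = -25/(u^2 + 25)^2. At (u, v) = (5/2, pi/5): K = -16/625.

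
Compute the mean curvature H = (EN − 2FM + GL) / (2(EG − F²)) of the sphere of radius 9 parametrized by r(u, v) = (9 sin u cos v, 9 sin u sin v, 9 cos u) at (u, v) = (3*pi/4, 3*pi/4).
H = -1/9

With E = 81, F = 0, G = 81*sin(u)^2, L = -9*sin(u)/Abs(sin(u)), M = 0, N = -9*sin(u)^3/Abs(sin(u)), assemble
  H = (EN − 2FM + GL) / (2(EG − F²)) = -sin(u)/(9*Abs(sin(u))).
At (u, v) = (3*pi/4, 3*pi/4): H = -1/9.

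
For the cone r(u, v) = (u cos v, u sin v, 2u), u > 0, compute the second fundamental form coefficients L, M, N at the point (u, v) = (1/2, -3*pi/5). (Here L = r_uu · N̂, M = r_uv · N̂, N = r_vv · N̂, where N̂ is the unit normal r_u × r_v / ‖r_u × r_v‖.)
L = 0;  M = 0;  N = sqrt(5)/5

Compute the unit normal N̂(u, v) = (-2*sqrt(5)*u*cos(v)/(5*Abs(u)), -2*sqrt(5)*u*sin(v)/(5*Abs(u)), sqrt(5)*u/(5*Abs(u))), and the second partials r_uu, r_uv, r_vv. Take dot products:
  L(u, v) = r_uu · N̂ = 0,
  M(u, v) = r_uv · N̂ = 0,
  N(u, v) = r_vv · N̂ = 2*sqrt(5)*u^2/(5*Abs(u)).
Evaluating at (u, v) = (1/2, -3*pi/5):
  L = 0, M = 0, N = sqrt(5)/5.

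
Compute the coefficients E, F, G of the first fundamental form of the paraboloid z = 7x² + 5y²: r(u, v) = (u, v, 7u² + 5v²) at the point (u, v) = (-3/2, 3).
E = 442;  F = -630;  G = 901

Partials: r_u = (1, 0, 14*u), r_v = (0, 1, 10*v). As functions of (u, v):
  E = r_u · r_u = 196*u^2 + 1,
  F = r_u · r_v = 140*u*v,
  G = r_v · r_v = 100*v^2 + 1.
Evaluating at (u, v) = (-3/2, 3): E = 442, F = -630, G = 901.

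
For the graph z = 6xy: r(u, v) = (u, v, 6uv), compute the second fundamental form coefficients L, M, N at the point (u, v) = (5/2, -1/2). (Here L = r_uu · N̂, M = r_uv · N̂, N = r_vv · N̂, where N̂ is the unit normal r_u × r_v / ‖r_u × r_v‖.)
L = 0;  M = 6*sqrt(235)/235;  N = 0

Compute the unit normal N̂(u, v) = (-6*v/sqrt(36*u^2 + 36*v^2 + 1), -6*u/sqrt(36*u^2 + 36*v^2 + 1), 1/sqrt(36*u^2 + 36*v^2 + 1)), and the second partials r_uu, r_uv, r_vv. Take dot products:
  L(u, v) = r_uu · N̂ = 0,
  M(u, v) = r_uv · N̂ = 6/sqrt(36*u^2 + 36*v^2 + 1),
  N(u, v) = r_vv · N̂ = 0.
Evaluating at (u, v) = (5/2, -1/2):
  L = 0, M = 6*sqrt(235)/235, N = 0.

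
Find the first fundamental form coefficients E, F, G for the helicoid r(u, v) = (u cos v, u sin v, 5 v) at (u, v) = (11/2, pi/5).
E = 1;  F = 0;  G = 221/4

Partials: r_u = (cos(v), sin(v), 0), r_v = (-u*sin(v), u*cos(v), 5). As functions of (u, v):
  E = r_u · r_u = 1,
  F = r_u · r_v = 0,
  G = r_v · r_v = u^2 + 25.
Evaluating at (u, v) = (11/2, pi/5): E = 1, F = 0, G = 221/4.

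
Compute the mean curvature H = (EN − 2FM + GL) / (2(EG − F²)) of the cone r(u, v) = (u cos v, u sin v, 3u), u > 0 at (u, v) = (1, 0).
H = 3*sqrt(10)/20

With E = 10, F = 0, G = u^2, L = 0, M = 0, N = 3*sqrt(10)*u^2/(10*Abs(u)), assemble
  H = (EN − 2FM + GL) / (2(EG − F²)) = 3*sqrt(10)/(20*Abs(u)).
At (u, v) = (1, 0): H = 3*sqrt(10)/20.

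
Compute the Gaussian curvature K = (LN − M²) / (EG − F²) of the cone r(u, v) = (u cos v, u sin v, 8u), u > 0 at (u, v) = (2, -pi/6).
K = 0

Coefficients of the first fundamental form: E = 65, F = 0, G = u^2.
Coefficients of the second fundamental form: L = 0, M = 0, N = 8*sqrt(65)*u^2/(65*Abs(u)).
Assemble K = (LN − M²)/(EG − F²) = 0. At (u, v) = (2, -pi/6): K = 0.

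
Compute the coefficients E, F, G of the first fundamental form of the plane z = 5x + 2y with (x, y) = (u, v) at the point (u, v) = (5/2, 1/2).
E = 26;  F = 10;  G = 5

Partials: r_u = (1, 0, 5), r_v = (0, 1, 2). As functions of (u, v):
  E = r_u · r_u = 26,
  F = r_u · r_v = 10,
  G = r_v · r_v = 5.
Evaluating at (u, v) = (5/2, 1/2): E = 26, F = 10, G = 5.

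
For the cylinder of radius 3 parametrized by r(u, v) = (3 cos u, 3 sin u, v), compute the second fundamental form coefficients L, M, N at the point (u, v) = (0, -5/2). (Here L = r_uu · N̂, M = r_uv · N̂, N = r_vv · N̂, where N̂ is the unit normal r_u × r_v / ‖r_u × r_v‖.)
L = -3;  M = 0;  N = 0

Compute the unit normal N̂(u, v) = (cos(u), sin(u), 0), and the second partials r_uu, r_uv, r_vv. Take dot products:
  L(u, v) = r_uu · N̂ = -3,
  M(u, v) = r_uv · N̂ = 0,
  N(u, v) = r_vv · N̂ = 0.
Evaluating at (u, v) = (0, -5/2):
  L = -3, M = 0, N = 0.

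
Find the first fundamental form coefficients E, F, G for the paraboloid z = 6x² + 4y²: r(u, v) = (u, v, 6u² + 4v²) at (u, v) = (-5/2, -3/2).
E = 901;  F = 360;  G = 145

Partials: r_u = (1, 0, 12*u), r_v = (0, 1, 8*v). As functions of (u, v):
  E = r_u · r_u = 144*u^2 + 1,
  F = r_u · r_v = 96*u*v,
  G = r_v · r_v = 64*v^2 + 1.
Evaluating at (u, v) = (-5/2, -3/2): E = 901, F = 360, G = 145.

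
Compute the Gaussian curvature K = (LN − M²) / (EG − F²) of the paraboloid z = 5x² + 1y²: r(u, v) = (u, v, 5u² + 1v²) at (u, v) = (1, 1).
K = 4/2205

Coefficients of the first fundamental form: E = 100*u^2 + 1, F = 20*u*v, G = 4*v^2 + 1.
Coefficients of the second fundamental form: L = 10/sqrt(100*u^2 + 4*v^2 + 1), M = 0, N = 2/sqrt(100*u^2 + 4*v^2 + 1).
Assemble K = (LN − M²)/(EG − F²) = 20/(10000*u^4 + 800*u^2*v^2 + 200*u^2 + 16*v^4 + 8*v^2 + 1). At (u, v) = (1, 1): K = 4/2205.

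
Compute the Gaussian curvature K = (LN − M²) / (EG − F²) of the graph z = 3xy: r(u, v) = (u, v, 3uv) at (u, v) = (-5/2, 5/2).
K = -36/51529

Coefficients of the first fundamental form: E = 9*v^2 + 1, F = 9*u*v, G = 9*u^2 + 1.
Coefficients of the second fundamental form: L = 0, M = 3/sqrt(9*u^2 + 9*v^2 + 1), N = 0.
Assemble K = (LN − M²)/(EG − F²) = -9/(81*u^4 + 162*u^2*v^2 + 18*u^2 + 81*v^4 + 18*v^2 + 1). At (u, v) = (-5/2, 5/2): K = -36/51529.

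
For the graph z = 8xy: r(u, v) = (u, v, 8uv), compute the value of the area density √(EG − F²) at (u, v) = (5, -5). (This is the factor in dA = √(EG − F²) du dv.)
√(EG − F²)|_{(5, -5)} = sqrt(3201)

E = 64*v^2 + 1, F = 64*u*v, G = 64*u^2 + 1, so EG − F² = 64*u^2 + 64*v^2 + 1. Taking the positive square root: √(EG − F²) = sqrt(64*u^2 + 64*v^2 + 1). At (u, v) = (5, -5): sqrt(3201).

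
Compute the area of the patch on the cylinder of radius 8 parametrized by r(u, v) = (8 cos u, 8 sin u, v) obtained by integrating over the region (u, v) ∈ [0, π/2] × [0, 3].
Area = 12*pi

Area = ∫∫ √(EG − F²) du dv with √(EG − F²) = 8. Integrating over [0, π/2] × [0, 3] gives 12*pi.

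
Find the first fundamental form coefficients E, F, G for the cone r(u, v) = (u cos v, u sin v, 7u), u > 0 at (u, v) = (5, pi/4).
E = 50;  F = 0;  G = 25

Partials: r_u = (cos(v), sin(v), 7), r_v = (-u*sin(v), u*cos(v), 0). As functions of (u, v):
  E = r_u · r_u = 50,
  F = r_u · r_v = 0,
  G = r_v · r_v = u^2.
Evaluating at (u, v) = (5, pi/4): E = 50, F = 0, G = 25.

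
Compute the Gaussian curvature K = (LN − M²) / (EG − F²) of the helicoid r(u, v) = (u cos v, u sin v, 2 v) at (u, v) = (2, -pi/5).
K = -1/16

Coefficients of the first fundamental form: E = 1, F = 0, G = u^2 + 4.
Coefficients of the second fundamental form: L = 0, M = -2/sqrt(u^2 + 4), N = 0.
Assemble K = (LN − M²)/(EG − F²) = -4/(u^2 + 4)^2. At (u, v) = (2, -pi/5): K = -1/16.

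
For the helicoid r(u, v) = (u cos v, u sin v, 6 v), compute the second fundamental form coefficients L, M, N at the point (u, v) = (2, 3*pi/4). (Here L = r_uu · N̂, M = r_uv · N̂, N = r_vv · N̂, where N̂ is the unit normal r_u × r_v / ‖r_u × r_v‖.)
L = 0;  M = -3*sqrt(10)/10;  N = 0

Compute the unit normal N̂(u, v) = (6*sin(v)/sqrt(u^2 + 36), -6*cos(v)/sqrt(u^2 + 36), u/sqrt(u^2 + 36)), and the second partials r_uu, r_uv, r_vv. Take dot products:
  L(u, v) = r_uu · N̂ = 0,
  M(u, v) = r_uv · N̂ = -6/sqrt(u^2 + 36),
  N(u, v) = r_vv · N̂ = 0.
Evaluating at (u, v) = (2, 3*pi/4):
  L = 0, M = -3*sqrt(10)/10, N = 0.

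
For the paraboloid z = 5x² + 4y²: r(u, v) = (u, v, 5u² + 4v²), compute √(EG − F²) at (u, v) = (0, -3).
√(EG − F²)|_{(0, -3)} = sqrt(577)

E = 100*u^2 + 1, F = 80*u*v, G = 64*v^2 + 1; EG − F² = 100*u^2 + 64*v^2 + 1; √(EG − F²) = sqrt(100*u^2 + 64*v^2 + 1). At the given point: sqrt(577).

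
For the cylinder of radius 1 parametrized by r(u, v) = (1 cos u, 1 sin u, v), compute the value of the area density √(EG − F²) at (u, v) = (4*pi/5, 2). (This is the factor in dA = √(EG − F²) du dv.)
√(EG − F²)|_{(4*pi/5, 2)} = 1

E = 1, F = 0, G = 1, so EG − F² = 1. Taking the positive square root: √(EG − F²) = 1. At (u, v) = (4*pi/5, 2): 1.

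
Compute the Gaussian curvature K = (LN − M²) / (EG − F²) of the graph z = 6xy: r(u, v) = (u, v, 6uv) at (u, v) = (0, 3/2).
K = -9/1681

Coefficients of the first fundamental form: E = 36*v^2 + 1, F = 36*u*v, G = 36*u^2 + 1.
Coefficients of the second fundamental form: L = 0, M = 6/sqrt(36*u^2 + 36*v^2 + 1), N = 0.
Assemble K = (LN − M²)/(EG − F²) = -36/(1296*u^4 + 2592*u^2*v^2 + 72*u^2 + 1296*v^4 + 72*v^2 + 1). At (u, v) = (0, 3/2): K = -9/1681.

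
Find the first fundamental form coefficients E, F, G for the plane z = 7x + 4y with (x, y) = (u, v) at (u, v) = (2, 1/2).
E = 50;  F = 28;  G = 17

Partials: r_u = (1, 0, 7), r_v = (0, 1, 4). As functions of (u, v):
  E = r_u · r_u = 50,
  F = r_u · r_v = 28,
  G = r_v · r_v = 17.
Evaluating at (u, v) = (2, 1/2): E = 50, F = 28, G = 17.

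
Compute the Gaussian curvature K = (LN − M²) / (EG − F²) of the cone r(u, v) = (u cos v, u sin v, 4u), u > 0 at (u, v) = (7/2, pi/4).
K = 0

Coefficients of the first fundamental form: E = 17, F = 0, G = u^2.
Coefficients of the second fundamental form: L = 0, M = 0, N = 4*sqrt(17)*u^2/(17*Abs(u)).
Assemble K = (LN − M²)/(EG − F²) = 0. At (u, v) = (7/2, pi/4): K = 0.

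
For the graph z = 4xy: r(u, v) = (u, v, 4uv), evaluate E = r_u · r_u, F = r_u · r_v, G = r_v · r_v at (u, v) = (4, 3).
E = 145;  F = 192;  G = 257

Partials: r_u = (1, 0, 4*v), r_v = (0, 1, 4*u). As functions of (u, v):
  E = r_u · r_u = 16*v^2 + 1,
  F = r_u · r_v = 16*u*v,
  G = r_v · r_v = 16*u^2 + 1.
Evaluating at (u, v) = (4, 3): E = 145, F = 192, G = 257.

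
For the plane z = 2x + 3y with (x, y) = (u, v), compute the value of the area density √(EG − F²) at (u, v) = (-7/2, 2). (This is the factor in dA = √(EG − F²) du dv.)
√(EG − F²)|_{(-7/2, 2)} = sqrt(14)

E = 5, F = 6, G = 10, so EG − F² = 14. Taking the positive square root: √(EG − F²) = sqrt(14). At (u, v) = (-7/2, 2): sqrt(14).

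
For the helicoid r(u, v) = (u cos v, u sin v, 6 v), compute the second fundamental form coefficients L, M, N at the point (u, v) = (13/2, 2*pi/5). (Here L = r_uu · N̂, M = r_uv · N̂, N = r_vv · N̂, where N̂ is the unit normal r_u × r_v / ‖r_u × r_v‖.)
L = 0;  M = -12*sqrt(313)/313;  N = 0

Compute the unit normal N̂(u, v) = (6*sin(v)/sqrt(u^2 + 36), -6*cos(v)/sqrt(u^2 + 36), u/sqrt(u^2 + 36)), and the second partials r_uu, r_uv, r_vv. Take dot products:
  L(u, v) = r_uu · N̂ = 0,
  M(u, v) = r_uv · N̂ = -6/sqrt(u^2 + 36),
  N(u, v) = r_vv · N̂ = 0.
Evaluating at (u, v) = (13/2, 2*pi/5):
  L = 0, M = -12*sqrt(313)/313, N = 0.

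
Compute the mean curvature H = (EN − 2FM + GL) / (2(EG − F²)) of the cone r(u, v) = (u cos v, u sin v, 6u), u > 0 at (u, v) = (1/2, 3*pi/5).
H = 6*sqrt(37)/37

With E = 37, F = 0, G = u^2, L = 0, M = 0, N = 6*sqrt(37)*u^2/(37*Abs(u)), assemble
  H = (EN − 2FM + GL) / (2(EG − F²)) = 3*sqrt(37)/(37*Abs(u)).
At (u, v) = (1/2, 3*pi/5): H = 6*sqrt(37)/37.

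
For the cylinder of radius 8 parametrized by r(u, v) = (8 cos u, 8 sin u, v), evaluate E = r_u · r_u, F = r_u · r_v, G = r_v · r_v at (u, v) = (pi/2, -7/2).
E = 64;  F = 0;  G = 1

Partials: r_u = (-8*sin(u), 8*cos(u), 0), r_v = (0, 0, 1). As functions of (u, v):
  E = r_u · r_u = 64,
  F = r_u · r_v = 0,
  G = r_v · r_v = 1.
Evaluating at (u, v) = (pi/2, -7/2): E = 64, F = 0, G = 1.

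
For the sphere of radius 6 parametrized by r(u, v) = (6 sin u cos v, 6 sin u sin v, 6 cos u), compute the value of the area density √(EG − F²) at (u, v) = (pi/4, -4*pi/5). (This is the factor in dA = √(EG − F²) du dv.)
√(EG − F²)|_{(pi/4, -4*pi/5)} = 18*sqrt(2)

E = 36, F = 0, G = 36*sin(u)^2, so EG − F² = 1296*sin(u)^2. Taking the positive square root: √(EG − F²) = 36*Abs(sin(u)). At (u, v) = (pi/4, -4*pi/5): 18*sqrt(2).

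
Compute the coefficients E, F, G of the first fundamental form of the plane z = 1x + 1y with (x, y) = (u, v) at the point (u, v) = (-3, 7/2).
E = 2;  F = 1;  G = 2

Partials: r_u = (1, 0, 1), r_v = (0, 1, 1). As functions of (u, v):
  E = r_u · r_u = 2,
  F = r_u · r_v = 1,
  G = r_v · r_v = 2.
Evaluating at (u, v) = (-3, 7/2): E = 2, F = 1, G = 2.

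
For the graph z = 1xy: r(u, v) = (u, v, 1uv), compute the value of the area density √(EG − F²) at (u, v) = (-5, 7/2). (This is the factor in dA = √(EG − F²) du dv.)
√(EG − F²)|_{(-5, 7/2)} = 3*sqrt(17)/2

E = v^2 + 1, F = u*v, G = u^2 + 1, so EG − F² = u^2 + v^2 + 1. Taking the positive square root: √(EG − F²) = sqrt(u^2 + v^2 + 1). At (u, v) = (-5, 7/2): 3*sqrt(17)/2.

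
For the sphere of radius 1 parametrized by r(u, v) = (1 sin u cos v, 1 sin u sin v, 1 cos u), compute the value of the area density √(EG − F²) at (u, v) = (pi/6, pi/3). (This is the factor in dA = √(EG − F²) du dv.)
√(EG − F²)|_{(pi/6, pi/3)} = 1/2

E = 1, F = 0, G = sin(u)^2, so EG − F² = sin(u)^2. Taking the positive square root: √(EG − F²) = Abs(sin(u)). At (u, v) = (pi/6, pi/3): 1/2.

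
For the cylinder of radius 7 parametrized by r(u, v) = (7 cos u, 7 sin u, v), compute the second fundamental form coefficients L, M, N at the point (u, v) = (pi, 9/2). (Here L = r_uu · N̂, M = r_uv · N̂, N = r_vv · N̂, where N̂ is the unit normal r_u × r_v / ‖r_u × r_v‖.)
L = -7;  M = 0;  N = 0

Compute the unit normal N̂(u, v) = (cos(u), sin(u), 0), and the second partials r_uu, r_uv, r_vv. Take dot products:
  L(u, v) = r_uu · N̂ = -7,
  M(u, v) = r_uv · N̂ = 0,
  N(u, v) = r_vv · N̂ = 0.
Evaluating at (u, v) = (pi, 9/2):
  L = -7, M = 0, N = 0.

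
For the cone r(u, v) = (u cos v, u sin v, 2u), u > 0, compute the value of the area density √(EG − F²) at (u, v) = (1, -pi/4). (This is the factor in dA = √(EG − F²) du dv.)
√(EG − F²)|_{(1, -pi/4)} = sqrt(5)

E = 5, F = 0, G = u^2, so EG − F² = 5*u^2. Taking the positive square root: √(EG − F²) = sqrt(5)*Abs(u). At (u, v) = (1, -pi/4): sqrt(5).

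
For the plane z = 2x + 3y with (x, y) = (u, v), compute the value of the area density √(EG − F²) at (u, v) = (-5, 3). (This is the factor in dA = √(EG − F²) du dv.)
√(EG − F²)|_{(-5, 3)} = sqrt(14)

E = 5, F = 6, G = 10, so EG − F² = 14. Taking the positive square root: √(EG − F²) = sqrt(14). At (u, v) = (-5, 3): sqrt(14).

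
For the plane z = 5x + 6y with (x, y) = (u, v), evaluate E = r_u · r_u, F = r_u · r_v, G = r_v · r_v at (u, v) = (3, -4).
E = 26;  F = 30;  G = 37

Partials: r_u = (1, 0, 5), r_v = (0, 1, 6). As functions of (u, v):
  E = r_u · r_u = 26,
  F = r_u · r_v = 30,
  G = r_v · r_v = 37.
Evaluating at (u, v) = (3, -4): E = 26, F = 30, G = 37.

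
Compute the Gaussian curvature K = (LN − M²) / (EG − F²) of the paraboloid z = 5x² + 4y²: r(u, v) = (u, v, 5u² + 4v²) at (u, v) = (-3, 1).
K = 16/186245

Coefficients of the first fundamental form: E = 100*u^2 + 1, F = 80*u*v, G = 64*v^2 + 1.
Coefficients of the second fundamental form: L = 10/sqrt(100*u^2 + 64*v^2 + 1), M = 0, N = 8/sqrt(100*u^2 + 64*v^2 + 1).
Assemble K = (LN − M²)/(EG − F²) = 80/(10000*u^4 + 12800*u^2*v^2 + 200*u^2 + 4096*v^4 + 128*v^2 + 1). At (u, v) = (-3, 1): K = 16/186245.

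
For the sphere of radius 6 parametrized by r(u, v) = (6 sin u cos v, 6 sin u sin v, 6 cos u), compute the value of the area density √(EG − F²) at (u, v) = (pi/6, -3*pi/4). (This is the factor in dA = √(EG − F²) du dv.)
√(EG − F²)|_{(pi/6, -3*pi/4)} = 18

E = 36, F = 0, G = 36*sin(u)^2, so EG − F² = 1296*sin(u)^2. Taking the positive square root: √(EG − F²) = 36*Abs(sin(u)). At (u, v) = (pi/6, -3*pi/4): 18.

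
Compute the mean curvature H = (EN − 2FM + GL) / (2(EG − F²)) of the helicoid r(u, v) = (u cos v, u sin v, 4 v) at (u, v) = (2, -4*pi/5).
H = 0

With E = 1, F = 0, G = u^2 + 16, L = 0, M = -4/sqrt(u^2 + 16), N = 0, assemble
  H = (EN − 2FM + GL) / (2(EG − F²)) = 0.
At (u, v) = (2, -4*pi/5): H = 0.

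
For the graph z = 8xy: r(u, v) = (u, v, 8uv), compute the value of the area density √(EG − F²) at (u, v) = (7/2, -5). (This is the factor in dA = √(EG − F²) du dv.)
√(EG − F²)|_{(7/2, -5)} = 3*sqrt(265)

E = 64*v^2 + 1, F = 64*u*v, G = 64*u^2 + 1, so EG − F² = 64*u^2 + 64*v^2 + 1. Taking the positive square root: √(EG − F²) = sqrt(64*u^2 + 64*v^2 + 1). At (u, v) = (7/2, -5): 3*sqrt(265).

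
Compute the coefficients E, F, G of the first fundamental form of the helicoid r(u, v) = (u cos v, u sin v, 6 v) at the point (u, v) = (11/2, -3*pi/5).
E = 1;  F = 0;  G = 265/4

Partials: r_u = (cos(v), sin(v), 0), r_v = (-u*sin(v), u*cos(v), 6). As functions of (u, v):
  E = r_u · r_u = 1,
  F = r_u · r_v = 0,
  G = r_v · r_v = u^2 + 36.
Evaluating at (u, v) = (11/2, -3*pi/5): E = 1, F = 0, G = 265/4.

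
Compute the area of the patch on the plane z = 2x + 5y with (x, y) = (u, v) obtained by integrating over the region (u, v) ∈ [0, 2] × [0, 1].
Area = 2*sqrt(30)

Area = ∫∫ √(EG − F²) du dv with √(EG − F²) = sqrt(30). Integrating over [0, 2] × [0, 1] gives 2*sqrt(30).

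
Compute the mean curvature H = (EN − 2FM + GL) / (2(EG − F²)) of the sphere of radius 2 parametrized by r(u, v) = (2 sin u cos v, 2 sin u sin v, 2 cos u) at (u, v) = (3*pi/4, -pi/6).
H = -1/2

With E = 4, F = 0, G = 4*sin(u)^2, L = -2*sin(u)/Abs(sin(u)), M = 0, N = -2*sin(u)^3/Abs(sin(u)), assemble
  H = (EN − 2FM + GL) / (2(EG − F²)) = -sin(u)/(2*Abs(sin(u))).
At (u, v) = (3*pi/4, -pi/6): H = -1/2.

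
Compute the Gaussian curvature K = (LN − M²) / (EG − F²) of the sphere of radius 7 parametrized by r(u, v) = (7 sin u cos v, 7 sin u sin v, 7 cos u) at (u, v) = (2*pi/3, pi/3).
K = 1/49

Coefficients of the first fundamental form: E = 49, F = 0, G = 49*sin(u)^2.
Coefficients of the second fundamental form: L = -7*sin(u)/Abs(sin(u)), M = 0, N = -7*sin(u)^3/Abs(sin(u)).
Assemble K = (LN − M²)/(EG − F²) = 1/49. At (u, v) = (2*pi/3, pi/3): K = 1/49.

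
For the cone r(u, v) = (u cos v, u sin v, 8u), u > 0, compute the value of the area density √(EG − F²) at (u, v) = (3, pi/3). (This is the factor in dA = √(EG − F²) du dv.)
√(EG − F²)|_{(3, pi/3)} = 3*sqrt(65)

E = 65, F = 0, G = u^2, so EG − F² = 65*u^2. Taking the positive square root: √(EG − F²) = sqrt(65)*Abs(u). At (u, v) = (3, pi/3): 3*sqrt(65).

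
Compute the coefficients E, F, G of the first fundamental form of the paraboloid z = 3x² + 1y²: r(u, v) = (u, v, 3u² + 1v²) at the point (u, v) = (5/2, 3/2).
E = 226;  F = 45;  G = 10

Partials: r_u = (1, 0, 6*u), r_v = (0, 1, 2*v). As functions of (u, v):
  E = r_u · r_u = 36*u^2 + 1,
  F = r_u · r_v = 12*u*v,
  G = r_v · r_v = 4*v^2 + 1.
Evaluating at (u, v) = (5/2, 3/2): E = 226, F = 45, G = 10.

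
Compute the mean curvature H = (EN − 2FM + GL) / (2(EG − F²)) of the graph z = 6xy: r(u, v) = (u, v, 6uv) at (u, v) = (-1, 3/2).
H = 81*sqrt(118)/3481

With E = 36*v^2 + 1, F = 36*u*v, G = 36*u^2 + 1, L = 0, M = 6/sqrt(36*u^2 + 36*v^2 + 1), N = 0, assemble
  H = (EN − 2FM + GL) / (2(EG − F²)) = -216*u*v/(36*u^2 + 36*v^2 + 1)^(3/2).
At (u, v) = (-1, 3/2): H = 81*sqrt(118)/3481.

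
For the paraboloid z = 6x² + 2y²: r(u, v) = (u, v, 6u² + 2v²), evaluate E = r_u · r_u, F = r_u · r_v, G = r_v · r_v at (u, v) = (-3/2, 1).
E = 325;  F = -72;  G = 17

Partials: r_u = (1, 0, 12*u), r_v = (0, 1, 4*v). As functions of (u, v):
  E = r_u · r_u = 144*u^2 + 1,
  F = r_u · r_v = 48*u*v,
  G = r_v · r_v = 16*v^2 + 1.
Evaluating at (u, v) = (-3/2, 1): E = 325, F = -72, G = 17.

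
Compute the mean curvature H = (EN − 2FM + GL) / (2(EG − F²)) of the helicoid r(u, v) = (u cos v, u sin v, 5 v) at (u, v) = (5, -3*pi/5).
H = 0

With E = 1, F = 0, G = u^2 + 25, L = 0, M = -5/sqrt(u^2 + 25), N = 0, assemble
  H = (EN − 2FM + GL) / (2(EG − F²)) = 0.
At (u, v) = (5, -3*pi/5): H = 0.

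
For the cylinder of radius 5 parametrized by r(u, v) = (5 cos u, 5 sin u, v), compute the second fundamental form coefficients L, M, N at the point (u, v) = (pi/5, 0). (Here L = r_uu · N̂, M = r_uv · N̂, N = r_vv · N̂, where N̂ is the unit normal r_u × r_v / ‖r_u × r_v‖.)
L = -5;  M = 0;  N = 0

Compute the unit normal N̂(u, v) = (cos(u), sin(u), 0), and the second partials r_uu, r_uv, r_vv. Take dot products:
  L(u, v) = r_uu · N̂ = -5,
  M(u, v) = r_uv · N̂ = 0,
  N(u, v) = r_vv · N̂ = 0.
Evaluating at (u, v) = (pi/5, 0):
  L = -5, M = 0, N = 0.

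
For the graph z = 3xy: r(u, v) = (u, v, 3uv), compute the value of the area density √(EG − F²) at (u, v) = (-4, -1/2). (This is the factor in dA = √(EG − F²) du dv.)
√(EG − F²)|_{(-4, -1/2)} = sqrt(589)/2

E = 9*v^2 + 1, F = 9*u*v, G = 9*u^2 + 1, so EG − F² = 9*u^2 + 9*v^2 + 1. Taking the positive square root: √(EG − F²) = sqrt(9*u^2 + 9*v^2 + 1). At (u, v) = (-4, -1/2): sqrt(589)/2.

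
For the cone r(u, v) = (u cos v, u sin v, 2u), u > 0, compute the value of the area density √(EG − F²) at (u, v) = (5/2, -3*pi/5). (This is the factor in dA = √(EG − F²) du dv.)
√(EG − F²)|_{(5/2, -3*pi/5)} = 5*sqrt(5)/2

E = 5, F = 0, G = u^2, so EG − F² = 5*u^2. Taking the positive square root: √(EG − F²) = sqrt(5)*Abs(u). At (u, v) = (5/2, -3*pi/5): 5*sqrt(5)/2.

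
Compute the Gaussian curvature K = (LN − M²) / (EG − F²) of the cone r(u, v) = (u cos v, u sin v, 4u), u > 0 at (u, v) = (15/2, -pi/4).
K = 0

Coefficients of the first fundamental form: E = 17, F = 0, G = u^2.
Coefficients of the second fundamental form: L = 0, M = 0, N = 4*sqrt(17)*u^2/(17*Abs(u)).
Assemble K = (LN − M²)/(EG − F²) = 0. At (u, v) = (15/2, -pi/4): K = 0.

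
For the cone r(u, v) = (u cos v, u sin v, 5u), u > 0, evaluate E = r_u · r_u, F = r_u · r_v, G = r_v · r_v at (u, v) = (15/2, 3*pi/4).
E = 26;  F = 0;  G = 225/4

Partials: r_u = (cos(v), sin(v), 5), r_v = (-u*sin(v), u*cos(v), 0). As functions of (u, v):
  E = r_u · r_u = 26,
  F = r_u · r_v = 0,
  G = r_v · r_v = u^2.
Evaluating at (u, v) = (15/2, 3*pi/4): E = 26, F = 0, G = 225/4.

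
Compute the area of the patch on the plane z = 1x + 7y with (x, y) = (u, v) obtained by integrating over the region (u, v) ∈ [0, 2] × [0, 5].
Area = 10*sqrt(51)

Area = ∫∫ √(EG − F²) du dv with √(EG − F²) = sqrt(51). Integrating over [0, 2] × [0, 5] gives 10*sqrt(51).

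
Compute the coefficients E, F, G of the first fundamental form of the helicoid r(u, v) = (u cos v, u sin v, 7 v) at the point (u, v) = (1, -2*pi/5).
E = 1;  F = 0;  G = 50

Partials: r_u = (cos(v), sin(v), 0), r_v = (-u*sin(v), u*cos(v), 7). As functions of (u, v):
  E = r_u · r_u = 1,
  F = r_u · r_v = 0,
  G = r_v · r_v = u^2 + 49.
Evaluating at (u, v) = (1, -2*pi/5): E = 1, F = 0, G = 50.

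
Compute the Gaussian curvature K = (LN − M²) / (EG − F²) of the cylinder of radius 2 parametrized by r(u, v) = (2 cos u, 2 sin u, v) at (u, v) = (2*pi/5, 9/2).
K = 0

Coefficients of the first fundamental form: E = 4, F = 0, G = 1.
Coefficients of the second fundamental form: L = -2, M = 0, N = 0.
Assemble K = (LN − M²)/(EG − F²) = 0. At (u, v) = (2*pi/5, 9/2): K = 0.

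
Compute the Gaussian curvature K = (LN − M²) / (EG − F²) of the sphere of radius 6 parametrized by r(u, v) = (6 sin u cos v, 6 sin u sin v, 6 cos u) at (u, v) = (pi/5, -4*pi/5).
K = 1/36

Coefficients of the first fundamental form: E = 36, F = 0, G = 36*sin(u)^2.
Coefficients of the second fundamental form: L = -6*sin(u)/Abs(sin(u)), M = 0, N = -6*sin(u)^3/Abs(sin(u)).
Assemble K = (LN − M²)/(EG − F²) = 1/36. At (u, v) = (pi/5, -4*pi/5): K = 1/36.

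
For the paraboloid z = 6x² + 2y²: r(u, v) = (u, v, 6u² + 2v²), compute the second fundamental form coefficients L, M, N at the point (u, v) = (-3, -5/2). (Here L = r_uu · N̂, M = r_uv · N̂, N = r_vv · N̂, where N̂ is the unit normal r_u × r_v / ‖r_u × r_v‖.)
L = 12*sqrt(1397)/1397;  M = 0;  N = 4*sqrt(1397)/1397

Compute the unit normal N̂(u, v) = (-12*u/sqrt(144*u^2 + 16*v^2 + 1), -4*v/sqrt(144*u^2 + 16*v^2 + 1), 1/sqrt(144*u^2 + 16*v^2 + 1)), and the second partials r_uu, r_uv, r_vv. Take dot products:
  L(u, v) = r_uu · N̂ = 12/sqrt(144*u^2 + 16*v^2 + 1),
  M(u, v) = r_uv · N̂ = 0,
  N(u, v) = r_vv · N̂ = 4/sqrt(144*u^2 + 16*v^2 + 1).
Evaluating at (u, v) = (-3, -5/2):
  L = 12*sqrt(1397)/1397, M = 0, N = 4*sqrt(1397)/1397.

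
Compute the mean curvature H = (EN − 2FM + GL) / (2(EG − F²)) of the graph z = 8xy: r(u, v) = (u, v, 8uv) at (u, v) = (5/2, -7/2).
H = 896*sqrt(1185)/280845

With E = 64*v^2 + 1, F = 64*u*v, G = 64*u^2 + 1, L = 0, M = 8/sqrt(64*u^2 + 64*v^2 + 1), N = 0, assemble
  H = (EN − 2FM + GL) / (2(EG − F²)) = -512*u*v/(64*u^2 + 64*v^2 + 1)^(3/2).
At (u, v) = (5/2, -7/2): H = 896*sqrt(1185)/280845.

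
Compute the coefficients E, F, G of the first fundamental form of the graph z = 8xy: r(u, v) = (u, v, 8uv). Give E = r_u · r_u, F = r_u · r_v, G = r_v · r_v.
E = 64*v^2 + 1;  F = 64*u*v;  G = 64*u^2 + 1

Compute partials: r_u = (1, 0, 8*v), r_v = (0, 1, 8*u). Then
  E = r_u · r_u = 64*v^2 + 1,
  F = r_u · r_v = 64*u*v,
  G = r_v · r_v = 64*u^2 + 1.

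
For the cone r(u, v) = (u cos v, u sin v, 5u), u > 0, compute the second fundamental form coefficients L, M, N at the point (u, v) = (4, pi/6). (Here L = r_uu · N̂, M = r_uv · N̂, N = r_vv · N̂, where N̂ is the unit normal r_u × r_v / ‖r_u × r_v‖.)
L = 0;  M = 0;  N = 10*sqrt(26)/13

Compute the unit normal N̂(u, v) = (-5*sqrt(26)*u*cos(v)/(26*Abs(u)), -5*sqrt(26)*u*sin(v)/(26*Abs(u)), sqrt(26)*u/(26*Abs(u))), and the second partials r_uu, r_uv, r_vv. Take dot products:
  L(u, v) = r_uu · N̂ = 0,
  M(u, v) = r_uv · N̂ = 0,
  N(u, v) = r_vv · N̂ = 5*sqrt(26)*u^2/(26*Abs(u)).
Evaluating at (u, v) = (4, pi/6):
  L = 0, M = 0, N = 10*sqrt(26)/13.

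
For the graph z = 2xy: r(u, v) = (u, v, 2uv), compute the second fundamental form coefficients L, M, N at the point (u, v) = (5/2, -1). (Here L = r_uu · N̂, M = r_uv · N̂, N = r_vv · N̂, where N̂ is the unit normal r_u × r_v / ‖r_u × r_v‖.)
L = 0;  M = sqrt(30)/15;  N = 0

Compute the unit normal N̂(u, v) = (-2*v/sqrt(4*u^2 + 4*v^2 + 1), -2*u/sqrt(4*u^2 + 4*v^2 + 1), 1/sqrt(4*u^2 + 4*v^2 + 1)), and the second partials r_uu, r_uv, r_vv. Take dot products:
  L(u, v) = r_uu · N̂ = 0,
  M(u, v) = r_uv · N̂ = 2/sqrt(4*u^2 + 4*v^2 + 1),
  N(u, v) = r_vv · N̂ = 0.
Evaluating at (u, v) = (5/2, -1):
  L = 0, M = sqrt(30)/15, N = 0.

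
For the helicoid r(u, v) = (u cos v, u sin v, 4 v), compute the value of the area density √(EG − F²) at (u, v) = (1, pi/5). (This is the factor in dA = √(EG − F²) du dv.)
√(EG − F²)|_{(1, pi/5)} = sqrt(17)

E = 1, F = 0, G = u^2 + 16, so EG − F² = u^2 + 16. Taking the positive square root: √(EG − F²) = sqrt(u^2 + 16). At (u, v) = (1, pi/5): sqrt(17).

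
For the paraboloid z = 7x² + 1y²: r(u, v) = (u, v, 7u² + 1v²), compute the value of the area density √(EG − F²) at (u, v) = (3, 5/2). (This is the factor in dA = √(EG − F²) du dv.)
√(EG − F²)|_{(3, 5/2)} = sqrt(1790)

E = 196*u^2 + 1, F = 28*u*v, G = 4*v^2 + 1, so EG − F² = 196*u^2 + 4*v^2 + 1. Taking the positive square root: √(EG − F²) = sqrt(196*u^2 + 4*v^2 + 1). At (u, v) = (3, 5/2): sqrt(1790).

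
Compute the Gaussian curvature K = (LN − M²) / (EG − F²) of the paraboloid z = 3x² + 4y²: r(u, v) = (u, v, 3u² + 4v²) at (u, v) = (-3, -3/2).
K = 48/219961

Coefficients of the first fundamental form: E = 36*u^2 + 1, F = 48*u*v, G = 64*v^2 + 1.
Coefficients of the second fundamental form: L = 6/sqrt(36*u^2 + 64*v^2 + 1), M = 0, N = 8/sqrt(36*u^2 + 64*v^2 + 1).
Assemble K = (LN − M²)/(EG − F²) = 48/(1296*u^4 + 4608*u^2*v^2 + 72*u^2 + 4096*v^4 + 128*v^2 + 1). At (u, v) = (-3, -3/2): K = 48/219961.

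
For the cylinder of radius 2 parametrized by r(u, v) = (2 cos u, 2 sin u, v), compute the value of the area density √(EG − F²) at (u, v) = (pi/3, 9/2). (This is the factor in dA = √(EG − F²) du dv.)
√(EG − F²)|_{(pi/3, 9/2)} = 2

E = 4, F = 0, G = 1, so EG − F² = 4. Taking the positive square root: √(EG − F²) = 2. At (u, v) = (pi/3, 9/2): 2.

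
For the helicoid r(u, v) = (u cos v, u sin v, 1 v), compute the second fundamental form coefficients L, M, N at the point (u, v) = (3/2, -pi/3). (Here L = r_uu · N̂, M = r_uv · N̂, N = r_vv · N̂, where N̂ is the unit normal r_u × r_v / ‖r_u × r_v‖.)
L = 0;  M = -2*sqrt(13)/13;  N = 0

Compute the unit normal N̂(u, v) = (sin(v)/sqrt(u^2 + 1), -cos(v)/sqrt(u^2 + 1), u/sqrt(u^2 + 1)), and the second partials r_uu, r_uv, r_vv. Take dot products:
  L(u, v) = r_uu · N̂ = 0,
  M(u, v) = r_uv · N̂ = -1/sqrt(u^2 + 1),
  N(u, v) = r_vv · N̂ = 0.
Evaluating at (u, v) = (3/2, -pi/3):
  L = 0, M = -2*sqrt(13)/13, N = 0.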